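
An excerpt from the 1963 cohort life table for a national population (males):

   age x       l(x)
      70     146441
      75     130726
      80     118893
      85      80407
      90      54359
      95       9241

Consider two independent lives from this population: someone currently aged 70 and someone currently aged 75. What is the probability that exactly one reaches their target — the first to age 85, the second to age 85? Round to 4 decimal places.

p₁ = l(85)/l(70) = 80407/146441 = 0.549074; p₂ = l(85)/l(75) = 80407/130726 = 0.615080.
P(exactly one) = p₁(1−p₂) + (1−p₁)p₂ = 0.211350 + 0.277356 = 0.488705.

0.4887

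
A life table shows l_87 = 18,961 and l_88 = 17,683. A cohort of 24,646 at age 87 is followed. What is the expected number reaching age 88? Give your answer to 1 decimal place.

22984.8

The relevant probability is 17,683/18,961 = 0.932598.
Expected number = 24,646 × 0.932598 = 22984.8.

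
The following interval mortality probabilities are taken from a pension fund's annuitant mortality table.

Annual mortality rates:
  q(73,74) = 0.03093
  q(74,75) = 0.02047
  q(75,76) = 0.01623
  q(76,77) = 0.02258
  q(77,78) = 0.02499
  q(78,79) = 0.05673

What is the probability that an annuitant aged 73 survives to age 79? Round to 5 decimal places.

0.83945

Survival from 73 to 79 is the product of surviving each interval: (1 − 0.03093) × (1 − 0.02047) × (1 − 0.01623) × (1 − 0.02258) × (1 − 0.02499) × (1 − 0.05673).
= 0.96907 × 0.97953 × 0.98377 × 0.97742 × 0.97501 × 0.94327 = 0.839446.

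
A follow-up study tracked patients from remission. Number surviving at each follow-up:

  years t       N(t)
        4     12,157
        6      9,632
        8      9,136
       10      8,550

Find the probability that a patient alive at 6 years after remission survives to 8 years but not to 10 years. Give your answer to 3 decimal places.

This is the probability of reaching 8 but not 10, conditional on being alive at 6: (N(8) − N(10)) / N(6).
= (9,136 − 8,550) / 9,632 = 586 / 9,632 = 0.060839.

0.061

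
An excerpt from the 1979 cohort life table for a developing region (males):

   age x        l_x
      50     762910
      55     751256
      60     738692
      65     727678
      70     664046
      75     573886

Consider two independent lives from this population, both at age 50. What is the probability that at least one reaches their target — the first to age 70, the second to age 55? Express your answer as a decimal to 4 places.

0.9980

p₁ = l_70/l_50 = 664046/762910 = 0.870412; p₂ = l_55/l_50 = 751256/762910 = 0.984724.
P(at least one) = 1 − (1−p₁)(1−p₂) = 1 − 0.129588 × 0.015276 = 0.998020.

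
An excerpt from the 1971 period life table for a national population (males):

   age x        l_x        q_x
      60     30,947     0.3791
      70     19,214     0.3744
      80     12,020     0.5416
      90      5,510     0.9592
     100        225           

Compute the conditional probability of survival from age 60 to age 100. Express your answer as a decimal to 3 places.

We want 40p60 = l_100/l_60.
The conditional survival probability is l_100/l_60 = 225/30,947 = 0.007270.

0.007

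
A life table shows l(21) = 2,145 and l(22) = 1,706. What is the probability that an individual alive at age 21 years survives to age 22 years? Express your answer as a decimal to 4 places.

The conditional survival probability is l(22)/l(21) = 1,706/2,145 = 0.795338.

0.7953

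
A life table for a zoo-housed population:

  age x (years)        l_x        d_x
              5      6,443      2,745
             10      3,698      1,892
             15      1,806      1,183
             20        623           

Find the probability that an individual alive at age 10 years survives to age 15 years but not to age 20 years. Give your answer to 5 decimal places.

0.31990

This is the probability of reaching 15 but not 20, conditional on being alive at 10: (l_15 − l_20) / l_10.
= (1,806 − 623) / 3,698 = 1,183 / 3,698 = 0.319903.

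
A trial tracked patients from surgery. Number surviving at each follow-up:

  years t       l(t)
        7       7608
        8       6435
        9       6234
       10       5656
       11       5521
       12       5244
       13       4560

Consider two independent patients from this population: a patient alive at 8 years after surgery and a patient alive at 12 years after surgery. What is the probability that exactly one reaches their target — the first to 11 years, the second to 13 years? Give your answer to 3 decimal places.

p₁ = l(11)/l(8) = 5521/6435 = 0.857964; p₂ = l(13)/l(12) = 4560/5244 = 0.869565.
P(exactly one) = p₁(1−p₂) + (1−p₁)p₂ = 0.111909 + 0.123510 = 0.235418.

0.235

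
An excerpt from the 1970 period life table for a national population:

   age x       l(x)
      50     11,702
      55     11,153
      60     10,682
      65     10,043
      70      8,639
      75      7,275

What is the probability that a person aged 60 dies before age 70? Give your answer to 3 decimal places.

0.191

P(die before 70 | alive at 60) = 1 − l(70)/l(60) = 1 − 8,639/10,682 = (2,043)/10,682 = 0.191256.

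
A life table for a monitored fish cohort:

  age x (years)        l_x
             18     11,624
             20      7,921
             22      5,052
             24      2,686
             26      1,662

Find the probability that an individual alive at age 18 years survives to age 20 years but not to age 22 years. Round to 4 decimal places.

0.2468

This is the probability of reaching 20 but not 22, conditional on being alive at 18: (l_20 − l_22) / l_18.
= (7,921 − 5,052) / 11,624 = 2,869 / 11,624 = 0.246817.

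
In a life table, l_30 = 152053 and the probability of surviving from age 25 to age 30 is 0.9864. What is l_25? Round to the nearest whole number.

154149

l_25 = l_30 / p = 152053 / 0.9864 = 154149.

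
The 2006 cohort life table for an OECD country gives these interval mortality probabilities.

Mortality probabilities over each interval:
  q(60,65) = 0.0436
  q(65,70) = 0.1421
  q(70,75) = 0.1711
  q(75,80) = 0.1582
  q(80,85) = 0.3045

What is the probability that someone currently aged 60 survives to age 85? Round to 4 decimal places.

The overall survival probability is (1 − 0.0436) × (1 − 0.1421) × (1 − 0.1711) × (1 − 0.1582) × (1 − 0.3045).
= 0.9564 × 0.8579 × 0.8289 × 0.8418 × 0.6955 = 0.398185.

0.3982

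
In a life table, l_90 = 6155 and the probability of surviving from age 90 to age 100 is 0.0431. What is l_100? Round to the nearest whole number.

265

l_100 = l_90 × p = 6155 × 0.0431 = 265.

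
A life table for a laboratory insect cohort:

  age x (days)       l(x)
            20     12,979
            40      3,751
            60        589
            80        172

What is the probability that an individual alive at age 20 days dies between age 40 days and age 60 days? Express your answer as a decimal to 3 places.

0.244

This is the probability of reaching 40 but not 60, conditional on being alive at 20: (l(40) − l(60)) / l(20).
= (3,751 − 589) / 12,979 = 3,162 / 12,979 = 0.243624.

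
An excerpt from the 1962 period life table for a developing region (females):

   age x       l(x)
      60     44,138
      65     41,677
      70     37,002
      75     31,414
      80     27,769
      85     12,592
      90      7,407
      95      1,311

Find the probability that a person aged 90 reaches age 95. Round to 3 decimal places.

The conditional survival probability is l(95)/l(90) = 1,311/7,407 = 0.176995.

0.177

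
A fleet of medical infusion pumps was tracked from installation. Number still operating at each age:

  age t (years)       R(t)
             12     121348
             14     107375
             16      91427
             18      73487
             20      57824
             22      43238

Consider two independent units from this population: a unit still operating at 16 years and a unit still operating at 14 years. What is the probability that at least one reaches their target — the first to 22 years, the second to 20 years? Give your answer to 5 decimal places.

p₁ = R(22)/R(16) = 43238/91427 = 0.472924; p₂ = R(20)/R(14) = 57824/107375 = 0.538524.
P(at least one) = 1 − (1−p₁)(1−p₂) = 1 − 0.527076 × 0.461476 = 0.756767.

0.75677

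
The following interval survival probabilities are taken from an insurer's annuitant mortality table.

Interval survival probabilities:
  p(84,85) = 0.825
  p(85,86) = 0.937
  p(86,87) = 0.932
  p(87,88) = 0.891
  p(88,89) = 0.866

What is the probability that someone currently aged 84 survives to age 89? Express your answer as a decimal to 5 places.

Survival from 84 to 89 is the product of surviving each interval: 0.825 × 0.937 × 0.932 × 0.891 × 0.866.
= 0.555911.

0.55591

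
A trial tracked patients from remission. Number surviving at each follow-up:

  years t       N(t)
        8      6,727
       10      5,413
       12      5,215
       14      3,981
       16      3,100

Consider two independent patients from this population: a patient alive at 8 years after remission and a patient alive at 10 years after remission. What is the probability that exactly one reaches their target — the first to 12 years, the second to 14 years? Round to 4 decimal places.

0.3704

p₁ = N(12)/N(8) = 5,215/6,727 = 0.775234; p₂ = N(14)/N(10) = 3,981/5,413 = 0.735452.
P(exactly one) = p₁(1−p₂) + (1−p₁)p₂ = 0.205087 + 0.165305 = 0.370391.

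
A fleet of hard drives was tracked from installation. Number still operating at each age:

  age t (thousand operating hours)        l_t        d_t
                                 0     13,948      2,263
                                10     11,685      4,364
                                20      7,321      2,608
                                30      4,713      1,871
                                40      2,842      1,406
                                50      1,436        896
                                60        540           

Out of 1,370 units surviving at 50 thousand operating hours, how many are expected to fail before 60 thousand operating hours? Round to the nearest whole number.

855

The relevant probability is 1 − 540/1,436 = 0.623955.
Expected number = 1,370 × 0.623955 = 855.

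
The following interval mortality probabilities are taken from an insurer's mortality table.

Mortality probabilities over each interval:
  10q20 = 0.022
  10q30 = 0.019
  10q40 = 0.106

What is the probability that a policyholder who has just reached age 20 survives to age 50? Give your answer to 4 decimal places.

The overall survival probability is (1 − 0.022) × (1 − 0.019) × (1 − 0.106).
= 0.978 × 0.981 × 0.894 = 0.857720.

0.8577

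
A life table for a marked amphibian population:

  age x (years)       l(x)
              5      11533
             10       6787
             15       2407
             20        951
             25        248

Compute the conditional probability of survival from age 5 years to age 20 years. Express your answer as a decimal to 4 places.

0.0825

The conditional survival probability is l(20)/l(5) = 951/11533 = 0.082459.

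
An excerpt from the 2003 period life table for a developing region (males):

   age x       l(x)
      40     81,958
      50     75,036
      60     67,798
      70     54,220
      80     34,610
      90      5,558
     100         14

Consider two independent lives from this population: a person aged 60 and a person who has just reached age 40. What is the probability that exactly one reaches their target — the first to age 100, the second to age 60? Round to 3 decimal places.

p₁ = l(100)/l(60) = 14/67,798 = 0.000206; p₂ = l(60)/l(40) = 67,798/81,958 = 0.827229.
P(exactly one) = p₁(1−p₂) + (1−p₁)p₂ = 0.000036 + 0.827059 = 0.827094.

0.827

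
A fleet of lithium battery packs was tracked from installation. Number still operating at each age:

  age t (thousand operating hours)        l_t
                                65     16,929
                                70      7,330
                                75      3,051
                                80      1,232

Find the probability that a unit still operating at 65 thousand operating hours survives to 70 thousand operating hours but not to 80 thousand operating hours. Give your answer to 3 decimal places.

This is the probability of reaching 70 but not 80, conditional on being operational at 65: (l_70 − l_80) / l_65.
= (7,330 − 1,232) / 16,929 = 6,098 / 16,929 = 0.360210.

0.360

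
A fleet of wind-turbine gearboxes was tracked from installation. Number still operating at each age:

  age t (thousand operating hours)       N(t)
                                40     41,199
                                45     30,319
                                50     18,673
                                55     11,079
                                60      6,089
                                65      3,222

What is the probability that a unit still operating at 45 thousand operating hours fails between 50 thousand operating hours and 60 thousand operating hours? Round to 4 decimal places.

0.4151

This is the probability of reaching 50 but not 60, conditional on being operational at 45: (N(50) − N(60)) / N(45).
= (18,673 − 6,089) / 30,319 = 12,584 / 30,319 = 0.415053.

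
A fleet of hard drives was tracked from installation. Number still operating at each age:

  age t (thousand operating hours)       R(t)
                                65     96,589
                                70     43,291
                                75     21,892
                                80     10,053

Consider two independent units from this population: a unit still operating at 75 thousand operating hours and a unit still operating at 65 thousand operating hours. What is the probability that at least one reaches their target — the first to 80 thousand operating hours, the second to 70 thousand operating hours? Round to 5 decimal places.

0.70159

p₁ = R(80)/R(75) = 10,053/21,892 = 0.459209; p₂ = R(70)/R(65) = 43,291/96,589 = 0.448198.
P(at least one) = 1 − (1−p₁)(1−p₂) = 1 − 0.540791 × 0.551802 = 0.701590.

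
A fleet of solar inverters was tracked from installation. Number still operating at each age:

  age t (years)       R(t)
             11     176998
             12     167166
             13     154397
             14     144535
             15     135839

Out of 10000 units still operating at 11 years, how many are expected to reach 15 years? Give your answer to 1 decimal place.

7674.6

The relevant probability is 135839/176998 = 0.767461.
Expected number = 10000 × 0.767461 = 7674.6.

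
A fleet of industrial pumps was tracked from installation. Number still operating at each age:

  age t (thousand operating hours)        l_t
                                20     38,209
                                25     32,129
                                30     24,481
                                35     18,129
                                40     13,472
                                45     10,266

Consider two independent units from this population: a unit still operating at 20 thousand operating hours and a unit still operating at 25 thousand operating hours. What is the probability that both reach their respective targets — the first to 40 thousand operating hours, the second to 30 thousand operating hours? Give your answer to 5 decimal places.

p₁ = l_40/l_20 = 13,472/38,209 = 0.352587; p₂ = l_30/l_25 = 24,481/32,129 = 0.761960.
P(both) = p₁ × p₂ = 0.352587 × 0.761960 = 0.268657.

0.26866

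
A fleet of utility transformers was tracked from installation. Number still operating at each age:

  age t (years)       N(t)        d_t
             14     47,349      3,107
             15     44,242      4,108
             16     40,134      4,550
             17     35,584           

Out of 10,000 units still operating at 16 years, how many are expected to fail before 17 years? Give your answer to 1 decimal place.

1133.7

The relevant probability is 1 − 35,584/40,134 = 0.113370.
Expected number = 10,000 × 0.113370 = 1133.7.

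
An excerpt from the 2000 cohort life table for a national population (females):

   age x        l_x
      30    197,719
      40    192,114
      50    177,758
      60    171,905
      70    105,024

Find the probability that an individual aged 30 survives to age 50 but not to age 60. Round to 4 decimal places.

0.0296

This is the probability of reaching 50 but not 60, conditional on being alive at 30: (l_50 − l_60) / l_30.
= (177,758 − 171,905) / 197,719 = 5,853 / 197,719 = 0.029603.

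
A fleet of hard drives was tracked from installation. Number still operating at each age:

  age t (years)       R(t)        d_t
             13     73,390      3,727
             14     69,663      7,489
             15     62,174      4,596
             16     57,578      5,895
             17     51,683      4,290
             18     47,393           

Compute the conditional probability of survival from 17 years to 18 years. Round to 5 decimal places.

The conditional survival probability is R(18)/R(17) = 47,393/51,683 = 0.916994.

0.91699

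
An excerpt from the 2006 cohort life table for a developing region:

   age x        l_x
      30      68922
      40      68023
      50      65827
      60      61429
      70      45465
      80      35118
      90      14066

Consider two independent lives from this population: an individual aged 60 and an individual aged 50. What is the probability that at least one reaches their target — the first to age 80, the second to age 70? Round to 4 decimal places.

0.8675

p₁ = l_80/l_60 = 35118/61429 = 0.571684; p₂ = l_70/l_50 = 45465/65827 = 0.690674.
P(at least one) = 1 − (1−p₁)(1−p₂) = 1 − 0.428316 × 0.309326 = 0.867511.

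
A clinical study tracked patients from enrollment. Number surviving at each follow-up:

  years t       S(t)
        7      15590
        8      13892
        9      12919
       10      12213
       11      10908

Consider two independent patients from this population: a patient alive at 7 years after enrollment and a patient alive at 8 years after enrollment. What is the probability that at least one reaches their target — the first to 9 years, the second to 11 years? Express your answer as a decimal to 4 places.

p₁ = S(9)/S(7) = 12919/15590 = 0.828672; p₂ = S(11)/S(8) = 10908/13892 = 0.785200.
P(at least one) = 1 − (1−p₁)(1−p₂) = 1 − 0.171328 × 0.214800 = 0.963199.

0.9632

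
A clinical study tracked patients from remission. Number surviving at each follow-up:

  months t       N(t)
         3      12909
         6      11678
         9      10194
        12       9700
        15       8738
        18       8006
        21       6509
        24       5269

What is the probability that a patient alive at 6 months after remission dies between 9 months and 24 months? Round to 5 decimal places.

This is the probability of reaching 9 but not 24, conditional on being alive at 6: (N(9) − N(24)) / N(6).
= (10194 − 5269) / 11678 = 4925 / 11678 = 0.421733.

0.42173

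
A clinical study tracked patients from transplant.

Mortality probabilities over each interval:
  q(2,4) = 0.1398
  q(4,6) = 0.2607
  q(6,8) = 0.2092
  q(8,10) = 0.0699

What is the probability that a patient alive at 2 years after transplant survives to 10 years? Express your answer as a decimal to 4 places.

0.4678

Chaining the interval survival probabilities: (1 − 0.1398) × (1 − 0.2607) × (1 − 0.2092) × (1 − 0.0699).
= 0.8602 × 0.7393 × 0.7908 × 0.9301 = 0.467753.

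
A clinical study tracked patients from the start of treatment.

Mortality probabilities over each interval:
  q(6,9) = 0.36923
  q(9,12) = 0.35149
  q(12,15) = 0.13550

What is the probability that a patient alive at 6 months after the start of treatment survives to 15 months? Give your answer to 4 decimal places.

0.3536

The overall survival probability is (1 − 0.36923) × (1 − 0.35149) × (1 − 0.13550).
= 0.63077 × 0.64851 × 0.86450 = 0.353633.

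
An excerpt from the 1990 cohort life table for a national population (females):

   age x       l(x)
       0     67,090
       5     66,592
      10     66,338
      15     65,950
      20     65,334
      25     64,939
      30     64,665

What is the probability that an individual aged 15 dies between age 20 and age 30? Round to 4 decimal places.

This is the probability of reaching 20 but not 30, conditional on being alive at 15: (l(20) − l(30)) / l(15).
= (65,334 − 64,665) / 65,950 = 669 / 65,950 = 0.010144.

0.0101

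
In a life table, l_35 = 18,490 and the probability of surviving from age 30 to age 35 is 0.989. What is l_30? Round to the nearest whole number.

18696

l_30 = l_35 / p = 18,490 / 0.989 = 18696.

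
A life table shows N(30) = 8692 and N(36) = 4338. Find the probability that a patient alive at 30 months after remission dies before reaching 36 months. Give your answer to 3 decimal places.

0.501

P(die before 36 | alive at 30) = 1 − N(36)/N(30) = 1 − 4338/8692 = (4354)/8692 = 0.500920.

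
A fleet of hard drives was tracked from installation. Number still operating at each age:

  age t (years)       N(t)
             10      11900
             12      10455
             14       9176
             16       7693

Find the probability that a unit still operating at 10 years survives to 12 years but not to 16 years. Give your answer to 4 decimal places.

0.2321

This is the probability of reaching 12 but not 16, conditional on being operational at 10: (N(12) − N(16)) / N(10).
= (10455 − 7693) / 11900 = 2762 / 11900 = 0.232101.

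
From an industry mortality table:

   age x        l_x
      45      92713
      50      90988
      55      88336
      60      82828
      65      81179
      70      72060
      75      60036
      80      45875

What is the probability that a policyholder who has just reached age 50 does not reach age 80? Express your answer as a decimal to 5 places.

0.49581

P(die before 80 | alive at 50) = 1 − l_80/l_50 = 1 − 45875/90988 = (45113)/90988 = 0.495813.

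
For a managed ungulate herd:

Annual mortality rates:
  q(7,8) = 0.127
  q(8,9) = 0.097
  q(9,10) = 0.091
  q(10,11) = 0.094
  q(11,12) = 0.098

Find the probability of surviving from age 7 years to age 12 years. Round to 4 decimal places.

0.5856

The overall survival probability is (1 − 0.127) × (1 − 0.097) × (1 − 0.091) × (1 − 0.094) × (1 − 0.098).
= 0.873 × 0.903 × 0.909 × 0.906 × 0.902 = 0.585599.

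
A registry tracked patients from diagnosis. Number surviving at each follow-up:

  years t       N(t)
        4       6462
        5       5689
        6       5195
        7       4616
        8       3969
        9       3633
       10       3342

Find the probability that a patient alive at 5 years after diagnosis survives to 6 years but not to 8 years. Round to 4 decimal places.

0.2155

This is the probability of reaching 6 but not 8, conditional on being alive at 5: (N(6) − N(8)) / N(5).
= (5195 − 3969) / 5689 = 1226 / 5689 = 0.215504.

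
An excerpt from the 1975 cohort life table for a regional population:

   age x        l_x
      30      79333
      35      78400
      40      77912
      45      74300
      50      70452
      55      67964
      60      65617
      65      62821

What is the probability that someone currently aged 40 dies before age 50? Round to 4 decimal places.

P(die before 50 | alive at 40) = 1 − l_50/l_40 = 1 − 70452/77912 = (7460)/77912 = 0.095749.

0.0957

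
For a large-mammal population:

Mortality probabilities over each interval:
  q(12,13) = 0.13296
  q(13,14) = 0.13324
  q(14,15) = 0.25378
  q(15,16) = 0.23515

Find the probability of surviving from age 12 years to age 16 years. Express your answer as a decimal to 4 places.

The overall survival probability is (1 − 0.13296) × (1 − 0.13324) × (1 − 0.25378) × (1 − 0.23515).
= 0.86704 × 0.86676 × 0.74622 × 0.76485 = 0.428925.

0.4289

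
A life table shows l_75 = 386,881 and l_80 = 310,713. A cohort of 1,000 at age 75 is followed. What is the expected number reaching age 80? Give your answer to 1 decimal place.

The relevant probability is 310,713/386,881 = 0.803123.
Expected number = 1,000 × 0.803123 = 803.1.

803.1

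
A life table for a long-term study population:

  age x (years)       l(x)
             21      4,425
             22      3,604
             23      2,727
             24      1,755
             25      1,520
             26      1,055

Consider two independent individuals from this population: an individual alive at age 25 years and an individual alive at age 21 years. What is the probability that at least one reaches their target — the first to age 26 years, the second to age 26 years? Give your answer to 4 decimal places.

0.7670

p₁ = l(26)/l(25) = 1,055/1,520 = 0.694079; p₂ = l(26)/l(21) = 1,055/4,425 = 0.238418.
P(at least one) = 1 − (1−p₁)(1−p₂) = 1 − 0.305921 × 0.761582 = 0.767016.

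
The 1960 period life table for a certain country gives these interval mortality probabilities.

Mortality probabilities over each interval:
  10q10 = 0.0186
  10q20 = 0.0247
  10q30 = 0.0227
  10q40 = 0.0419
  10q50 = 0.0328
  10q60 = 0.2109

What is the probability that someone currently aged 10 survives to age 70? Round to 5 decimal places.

Survival from 10 to 70 is the product of surviving each interval: (1 − 0.0186) × (1 − 0.0247) × (1 − 0.0227) × (1 − 0.0419) × (1 − 0.0328) × (1 − 0.2109).
= 0.9814 × 0.9753 × 0.9773 × 0.9581 × 0.9672 × 0.7891 = 0.684024.

0.68402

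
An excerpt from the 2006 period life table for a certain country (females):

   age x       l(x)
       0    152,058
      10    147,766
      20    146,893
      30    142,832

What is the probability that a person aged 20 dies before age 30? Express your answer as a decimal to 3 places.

P(die before 30 | alive at 20) = 1 − l(30)/l(20) = 1 − 142,832/146,893 = (4,061)/146,893 = 0.027646.

0.028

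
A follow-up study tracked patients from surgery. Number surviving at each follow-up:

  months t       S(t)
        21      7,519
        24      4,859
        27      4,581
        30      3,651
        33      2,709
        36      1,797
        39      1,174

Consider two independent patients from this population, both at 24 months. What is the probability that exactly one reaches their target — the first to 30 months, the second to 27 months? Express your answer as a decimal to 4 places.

0.2774

p₁ = S(30)/S(24) = 3,651/4,859 = 0.751389; p₂ = S(27)/S(24) = 4,581/4,859 = 0.942787.
P(exactly one) = p₁(1−p₂) + (1−p₁)p₂ = 0.042989 + 0.234387 = 0.277376.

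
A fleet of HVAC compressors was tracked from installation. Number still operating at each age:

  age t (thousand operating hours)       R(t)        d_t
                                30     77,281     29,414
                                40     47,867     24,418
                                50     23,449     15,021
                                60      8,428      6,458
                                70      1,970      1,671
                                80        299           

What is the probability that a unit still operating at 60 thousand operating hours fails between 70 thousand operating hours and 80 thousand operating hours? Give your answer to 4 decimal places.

This is the probability of reaching 70 but not 80, conditional on being operational at 60: (R(70) − R(80)) / R(60).
= (1,970 − 299) / 8,428 = 1,671 / 8,428 = 0.198268.

0.1983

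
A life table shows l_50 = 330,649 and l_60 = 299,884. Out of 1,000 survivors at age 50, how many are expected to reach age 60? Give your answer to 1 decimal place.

907.0

The relevant probability is 299,884/330,649 = 0.906956.
Expected number = 1,000 × 0.906956 = 907.0.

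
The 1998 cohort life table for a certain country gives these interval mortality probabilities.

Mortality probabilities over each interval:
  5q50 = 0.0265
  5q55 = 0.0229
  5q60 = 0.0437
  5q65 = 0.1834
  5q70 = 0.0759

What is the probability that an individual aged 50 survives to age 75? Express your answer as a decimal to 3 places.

Survival from 50 to 75 is the product of surviving each interval: (1 − 0.0265) × (1 − 0.0229) × (1 − 0.0437) × (1 − 0.1834) × (1 − 0.0759).
= 0.9735 × 0.9771 × 0.9563 × 0.8166 × 0.9241 = 0.686432.

0.686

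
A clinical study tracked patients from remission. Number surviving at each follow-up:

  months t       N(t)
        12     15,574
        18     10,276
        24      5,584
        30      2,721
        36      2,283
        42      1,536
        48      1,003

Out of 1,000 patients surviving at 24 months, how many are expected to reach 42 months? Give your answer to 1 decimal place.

The relevant probability is 1,536/5,584 = 0.275072.
Expected number = 1,000 × 0.275072 = 275.1.

275.1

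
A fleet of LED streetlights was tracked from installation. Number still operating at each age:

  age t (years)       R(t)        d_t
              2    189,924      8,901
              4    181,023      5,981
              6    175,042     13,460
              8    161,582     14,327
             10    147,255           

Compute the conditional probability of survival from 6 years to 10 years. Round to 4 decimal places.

0.8413

The conditional survival probability is R(10)/R(6) = 147,255/175,042 = 0.841255.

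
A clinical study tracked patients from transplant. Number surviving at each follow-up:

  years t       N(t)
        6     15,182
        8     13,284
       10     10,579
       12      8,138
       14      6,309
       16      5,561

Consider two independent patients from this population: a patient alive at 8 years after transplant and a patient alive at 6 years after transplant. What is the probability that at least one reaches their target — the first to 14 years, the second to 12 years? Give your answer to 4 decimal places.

0.7564

p₁ = N(14)/N(8) = 6,309/13,284 = 0.474932; p₂ = N(12)/N(6) = 8,138/15,182 = 0.536030.
P(at least one) = 1 − (1−p₁)(1−p₂) = 1 − 0.525068 × 0.463970 = 0.756384.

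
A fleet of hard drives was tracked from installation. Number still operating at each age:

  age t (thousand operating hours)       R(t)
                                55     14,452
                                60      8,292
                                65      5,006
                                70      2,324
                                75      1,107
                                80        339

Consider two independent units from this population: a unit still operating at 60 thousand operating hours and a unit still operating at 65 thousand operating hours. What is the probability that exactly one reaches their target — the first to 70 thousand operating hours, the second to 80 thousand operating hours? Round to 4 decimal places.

p₁ = R(70)/R(60) = 2,324/8,292 = 0.280270; p₂ = R(80)/R(65) = 339/5,006 = 0.067719.
P(exactly one) = p₁(1−p₂) + (1−p₁)p₂ = 0.261290 + 0.048739 = 0.310030.

0.3100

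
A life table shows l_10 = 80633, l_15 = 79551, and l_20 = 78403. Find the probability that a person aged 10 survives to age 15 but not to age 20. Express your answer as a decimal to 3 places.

We want 5|5q10 = (l_15 − l_20)/l_10.
This is the probability of reaching 15 but not 20, conditional on being alive at 10: (l_15 − l_20) / l_10.
= (79551 − 78403) / 80633 = 1148 / 80633 = 0.014237.

0.014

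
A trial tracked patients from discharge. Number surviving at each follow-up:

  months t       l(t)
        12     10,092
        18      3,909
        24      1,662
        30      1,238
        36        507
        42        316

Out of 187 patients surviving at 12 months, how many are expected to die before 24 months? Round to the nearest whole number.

156

The relevant probability is 1 − 1,662/10,092 = 0.835315.
Expected number = 187 × 0.835315 = 156.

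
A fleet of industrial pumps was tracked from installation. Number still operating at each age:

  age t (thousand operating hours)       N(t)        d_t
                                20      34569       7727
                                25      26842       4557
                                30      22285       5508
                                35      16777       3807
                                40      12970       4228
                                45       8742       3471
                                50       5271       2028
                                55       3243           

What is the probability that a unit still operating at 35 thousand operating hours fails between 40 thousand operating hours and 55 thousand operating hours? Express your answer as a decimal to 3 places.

This is the probability of reaching 40 but not 55, conditional on being operational at 35: (N(40) − N(55)) / N(35).
= (12970 − 3243) / 16777 = 9727 / 16777 = 0.579782.

0.580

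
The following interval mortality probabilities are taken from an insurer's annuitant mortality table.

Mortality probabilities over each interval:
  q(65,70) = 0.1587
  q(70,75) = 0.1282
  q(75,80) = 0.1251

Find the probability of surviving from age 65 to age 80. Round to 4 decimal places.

P(survive 65→80) = (1 − 0.1587) × (1 − 0.1282) × (1 − 0.1251).
= 0.8413 × 0.8718 × 0.8749 = 0.641691.

0.6417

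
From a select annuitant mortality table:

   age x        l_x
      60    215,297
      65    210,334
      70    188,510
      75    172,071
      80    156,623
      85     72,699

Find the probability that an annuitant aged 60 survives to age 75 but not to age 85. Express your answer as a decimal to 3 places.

We want 15|10q60 = (l_75 − l_85)/l_60.
This is the probability of reaching 75 but not 85, conditional on being alive at 60: (l_75 − l_85) / l_60.
= (172,071 − 72,699) / 215,297 = 99,372 / 215,297 = 0.461558.

0.462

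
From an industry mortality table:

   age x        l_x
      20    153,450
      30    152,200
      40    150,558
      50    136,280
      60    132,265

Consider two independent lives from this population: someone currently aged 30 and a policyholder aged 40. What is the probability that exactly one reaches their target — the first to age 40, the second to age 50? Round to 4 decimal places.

p₁ = l_40/l_30 = 150,558/152,200 = 0.989212; p₂ = l_50/l_40 = 136,280/150,558 = 0.905166.
P(exactly one) = p₁(1−p₂) + (1−p₁)p₂ = 0.093811 + 0.009765 = 0.103576.

0.1036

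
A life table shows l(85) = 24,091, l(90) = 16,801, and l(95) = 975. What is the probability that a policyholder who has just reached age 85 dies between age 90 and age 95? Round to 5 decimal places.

0.65693

This is the probability of reaching 90 but not 95, conditional on being alive at 85: (l(90) − l(95)) / l(85).
= (16,801 − 975) / 24,091 = 15,826 / 24,091 = 0.656926.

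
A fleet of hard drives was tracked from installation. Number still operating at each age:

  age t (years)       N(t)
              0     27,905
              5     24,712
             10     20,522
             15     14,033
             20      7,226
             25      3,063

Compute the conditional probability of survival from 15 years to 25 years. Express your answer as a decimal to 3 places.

The conditional survival probability is N(25)/N(15) = 3,063/14,033 = 0.218271.

0.218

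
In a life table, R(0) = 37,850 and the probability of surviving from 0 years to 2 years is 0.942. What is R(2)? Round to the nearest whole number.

R(2) = R(0) × p = 37,850 × 0.942 = 35655.

35655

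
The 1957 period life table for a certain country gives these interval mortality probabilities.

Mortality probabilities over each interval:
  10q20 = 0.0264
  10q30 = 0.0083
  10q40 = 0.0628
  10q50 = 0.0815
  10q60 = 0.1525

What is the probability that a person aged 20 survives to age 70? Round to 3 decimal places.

Survival from 20 to 70 is the product of surviving each interval: (1 − 0.0264) × (1 − 0.0083) × (1 − 0.0628) × (1 − 0.0815) × (1 − 0.1525).
= 0.9736 × 0.9917 × 0.9372 × 0.9185 × 0.8475 = 0.704388.

0.704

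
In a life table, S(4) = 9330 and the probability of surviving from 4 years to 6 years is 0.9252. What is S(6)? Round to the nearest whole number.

8632

S(6) = S(4) × p = 9330 × 0.9252 = 8632.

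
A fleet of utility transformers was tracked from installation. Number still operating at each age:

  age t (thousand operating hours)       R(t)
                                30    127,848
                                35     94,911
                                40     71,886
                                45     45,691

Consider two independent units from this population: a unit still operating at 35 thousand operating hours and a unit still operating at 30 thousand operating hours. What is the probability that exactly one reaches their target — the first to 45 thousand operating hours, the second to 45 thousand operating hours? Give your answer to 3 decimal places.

p₁ = R(45)/R(35) = 45,691/94,911 = 0.481409; p₂ = R(45)/R(30) = 45,691/127,848 = 0.357385.
P(exactly one) = p₁(1−p₂) + (1−p₁)p₂ = 0.309361 + 0.185337 = 0.494697.

0.495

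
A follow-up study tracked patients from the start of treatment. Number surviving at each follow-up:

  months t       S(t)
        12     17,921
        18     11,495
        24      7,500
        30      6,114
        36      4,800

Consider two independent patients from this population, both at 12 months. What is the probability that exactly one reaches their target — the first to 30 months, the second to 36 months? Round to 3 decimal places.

p₁ = S(30)/S(12) = 6,114/17,921 = 0.341164; p₂ = S(36)/S(12) = 4,800/17,921 = 0.267842.
P(exactly one) = p₁(1−p₂) + (1−p₁)p₂ = 0.249786 + 0.176464 = 0.426250.

0.426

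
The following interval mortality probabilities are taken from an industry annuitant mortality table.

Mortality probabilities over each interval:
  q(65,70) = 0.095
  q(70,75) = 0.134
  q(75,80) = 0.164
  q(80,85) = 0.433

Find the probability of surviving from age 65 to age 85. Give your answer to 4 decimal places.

0.3715

The overall survival probability is (1 − 0.095) × (1 − 0.134) × (1 − 0.164) × (1 − 0.433).
= 0.905 × 0.866 × 0.836 × 0.567 = 0.371497.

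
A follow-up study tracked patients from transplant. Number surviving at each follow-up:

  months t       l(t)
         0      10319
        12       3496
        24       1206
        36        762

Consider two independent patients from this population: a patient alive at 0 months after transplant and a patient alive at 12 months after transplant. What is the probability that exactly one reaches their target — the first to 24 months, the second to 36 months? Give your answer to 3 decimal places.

0.284

p₁ = l(24)/l(0) = 1206/10319 = 0.116872; p₂ = l(36)/l(12) = 762/3496 = 0.217963.
P(exactly one) = p₁(1−p₂) + (1−p₁)p₂ = 0.091398 + 0.192489 = 0.283887.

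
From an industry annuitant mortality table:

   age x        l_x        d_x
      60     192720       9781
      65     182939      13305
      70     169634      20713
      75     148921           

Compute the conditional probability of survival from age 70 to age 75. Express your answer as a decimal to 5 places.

The conditional survival probability is l_75/l_70 = 148921/169634 = 0.877896.

0.87790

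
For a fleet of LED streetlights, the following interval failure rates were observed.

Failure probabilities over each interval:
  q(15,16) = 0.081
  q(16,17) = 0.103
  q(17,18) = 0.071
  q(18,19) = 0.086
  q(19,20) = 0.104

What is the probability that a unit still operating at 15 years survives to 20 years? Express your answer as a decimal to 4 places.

0.6272

Survival from 15 to 20 is the product of surviving each interval: (1 − 0.081) × (1 − 0.103) × (1 − 0.071) × (1 − 0.086) × (1 − 0.104).
= 0.919 × 0.897 × 0.929 × 0.914 × 0.896 = 0.627159.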